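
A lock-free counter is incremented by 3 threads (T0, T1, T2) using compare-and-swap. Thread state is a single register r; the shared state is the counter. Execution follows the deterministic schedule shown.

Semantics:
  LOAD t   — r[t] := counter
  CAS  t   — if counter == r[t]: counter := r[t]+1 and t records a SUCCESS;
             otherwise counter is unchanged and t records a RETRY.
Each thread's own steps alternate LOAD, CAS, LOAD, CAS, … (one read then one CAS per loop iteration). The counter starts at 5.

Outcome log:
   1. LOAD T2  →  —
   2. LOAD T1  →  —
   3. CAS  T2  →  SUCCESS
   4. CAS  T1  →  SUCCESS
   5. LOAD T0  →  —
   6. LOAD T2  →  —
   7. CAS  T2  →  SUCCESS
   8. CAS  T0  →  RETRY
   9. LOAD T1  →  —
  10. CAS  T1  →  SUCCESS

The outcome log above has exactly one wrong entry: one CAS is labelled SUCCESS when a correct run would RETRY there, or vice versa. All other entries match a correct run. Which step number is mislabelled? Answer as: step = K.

step = 4

Re-executing:
T2 LOAD — after: cnt=5, r=5 — load
T1 LOAD — after: cnt=5, r=5 — load
T2 CAS — after: cnt=6, r=5 — ok
T1 CAS — after: cnt=6, r=5 — retry
T0 LOAD — after: cnt=6, r=6 — load
T2 LOAD — after: cnt=6, r=6 — load
T2 CAS — after: cnt=7, r=6 — ok
T0 CAS — after: cnt=7, r=6 — retry
T1 LOAD — after: cnt=7, r=7 — load
T1 CAS — after: cnt=8, r=7 — ok
Log disagrees first at step 4.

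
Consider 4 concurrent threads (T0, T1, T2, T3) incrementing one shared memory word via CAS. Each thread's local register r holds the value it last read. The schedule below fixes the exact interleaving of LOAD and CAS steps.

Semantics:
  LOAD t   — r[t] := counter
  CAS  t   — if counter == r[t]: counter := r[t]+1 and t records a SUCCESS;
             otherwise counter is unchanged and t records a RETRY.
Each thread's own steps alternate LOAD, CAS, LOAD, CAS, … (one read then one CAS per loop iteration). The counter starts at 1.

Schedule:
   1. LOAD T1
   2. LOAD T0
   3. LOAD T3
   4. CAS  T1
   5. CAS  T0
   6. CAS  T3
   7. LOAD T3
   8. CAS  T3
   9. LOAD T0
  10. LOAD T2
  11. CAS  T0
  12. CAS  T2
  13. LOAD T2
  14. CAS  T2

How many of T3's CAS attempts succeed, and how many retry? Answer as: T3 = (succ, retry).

T3 = (1, 1)

1. LOAD T1 → mem=1 r[T1]=1 [LOAD]
2. LOAD T0 → mem=1 r[T0]=1 [LOAD]
3. LOAD T3 → mem=1 r[T3]=1 [LOAD]
4. CAS T1 → mem=2 r[T1]=1 [OK]
5. CAS T0 → mem=2 r[T0]=1 [RETRY]
6. CAS T3 → mem=2 r[T3]=1 [RETRY]
7. LOAD T3 → mem=2 r[T3]=2 [LOAD]
8. CAS T3 → mem=3 r[T3]=2 [OK]
9. LOAD T0 → mem=3 r[T0]=3 [LOAD]
10. LOAD T2 → mem=3 r[T2]=3 [LOAD]
11. CAS T0 → mem=4 r[T0]=3 [OK]
12. CAS T2 → mem=4 r[T2]=3 [RETRY]
13. LOAD T2 → mem=4 r[T2]=4 [LOAD]
14. CAS T2 → mem=5 r[T2]=4 [OK]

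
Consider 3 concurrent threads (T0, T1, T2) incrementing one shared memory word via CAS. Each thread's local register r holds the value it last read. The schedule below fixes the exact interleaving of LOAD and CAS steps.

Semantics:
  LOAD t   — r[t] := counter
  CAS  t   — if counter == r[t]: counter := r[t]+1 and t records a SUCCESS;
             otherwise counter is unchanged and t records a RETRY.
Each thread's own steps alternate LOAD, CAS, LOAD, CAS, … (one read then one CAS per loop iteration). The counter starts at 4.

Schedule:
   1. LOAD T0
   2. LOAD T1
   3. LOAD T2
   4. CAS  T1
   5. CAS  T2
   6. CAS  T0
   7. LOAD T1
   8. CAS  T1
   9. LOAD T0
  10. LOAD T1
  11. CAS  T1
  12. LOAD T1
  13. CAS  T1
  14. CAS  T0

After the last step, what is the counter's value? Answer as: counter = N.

counter = 8

   1) LOAD T0:  M=4  r_T0=4
   2) LOAD T1:  M=4  r_T1=4
   3) LOAD T2:  M=4  r_T2=4
   4) CAS  T1:  M=5  r_T1=4 ✓
   5) CAS  T2:  M=5  r_T2=4 ✗
   6) CAS  T0:  M=5  r_T0=4 ✗
   7) LOAD T1:  M=5  r_T1=5
   8) CAS  T1:  M=6  r_T1=5 ✓
   9) LOAD T0:  M=6  r_T0=6
  10) LOAD T1:  M=6  r_T1=6
  11) CAS  T1:  M=7  r_T1=6 ✓
  12) LOAD T1:  M=7  r_T1=7
  13) CAS  T1:  M=8  r_T1=7 ✓
  14) CAS  T0:  M=8  r_T0=6 ✗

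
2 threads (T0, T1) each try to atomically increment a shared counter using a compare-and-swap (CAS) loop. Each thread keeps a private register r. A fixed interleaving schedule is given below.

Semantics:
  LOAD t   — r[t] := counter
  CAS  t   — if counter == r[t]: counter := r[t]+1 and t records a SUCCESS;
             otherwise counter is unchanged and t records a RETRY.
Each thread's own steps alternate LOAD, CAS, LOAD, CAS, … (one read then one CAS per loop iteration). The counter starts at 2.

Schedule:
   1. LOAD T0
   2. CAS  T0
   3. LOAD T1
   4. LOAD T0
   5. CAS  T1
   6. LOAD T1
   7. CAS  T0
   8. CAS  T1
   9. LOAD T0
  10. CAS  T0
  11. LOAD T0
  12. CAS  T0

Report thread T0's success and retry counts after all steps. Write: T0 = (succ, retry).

[1] T0.load  rd  (counter 2, T0.r 2)
[2] T0.cas  hit  (counter 3, T0.r 2)
[3] T1.load  rd  (counter 3, T1.r 3)
[4] T0.load  rd  (counter 3, T0.r 3)
[5] T1.cas  hit  (counter 4, T1.r 3)
[6] T1.load  rd  (counter 4, T1.r 4)
[7] T0.cas  miss  (counter 4, T0.r 3)
[8] T1.cas  hit  (counter 5, T1.r 4)
[9] T0.load  rd  (counter 5, T0.r 5)
[10] T0.cas  hit  (counter 6, T0.r 5)
[11] T0.load  rd  (counter 6, T0.r 6)
[12] T0.cas  hit  (counter 7, T0.r 6)

T0 = (3, 1)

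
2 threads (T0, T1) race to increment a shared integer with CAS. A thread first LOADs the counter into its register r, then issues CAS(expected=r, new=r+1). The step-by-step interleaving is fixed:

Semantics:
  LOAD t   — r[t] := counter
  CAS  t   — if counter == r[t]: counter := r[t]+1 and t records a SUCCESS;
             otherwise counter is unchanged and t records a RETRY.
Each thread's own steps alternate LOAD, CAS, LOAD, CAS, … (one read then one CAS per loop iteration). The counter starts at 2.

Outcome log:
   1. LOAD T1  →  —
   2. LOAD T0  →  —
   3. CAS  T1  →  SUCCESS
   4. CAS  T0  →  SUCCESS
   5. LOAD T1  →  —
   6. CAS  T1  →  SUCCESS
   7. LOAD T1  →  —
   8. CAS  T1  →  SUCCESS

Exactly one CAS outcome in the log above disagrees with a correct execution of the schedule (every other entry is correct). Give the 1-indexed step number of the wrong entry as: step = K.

step = 4

Correct run:
1. LOAD T1 → mem=2 r[T1]=2 [LOAD]
2. LOAD T0 → mem=2 r[T0]=2 [LOAD]
3. CAS T1 → mem=3 r[T1]=2 [OK]
4. CAS T0 → mem=3 r[T0]=2 [RETRY]
5. LOAD T1 → mem=3 r[T1]=3 [LOAD]
6. CAS T1 → mem=4 r[T1]=3 [OK]
7. LOAD T1 → mem=4 r[T1]=4 [LOAD]
8. CAS T1 → mem=5 r[T1]=4 [OK]
Log disagrees first at step 4.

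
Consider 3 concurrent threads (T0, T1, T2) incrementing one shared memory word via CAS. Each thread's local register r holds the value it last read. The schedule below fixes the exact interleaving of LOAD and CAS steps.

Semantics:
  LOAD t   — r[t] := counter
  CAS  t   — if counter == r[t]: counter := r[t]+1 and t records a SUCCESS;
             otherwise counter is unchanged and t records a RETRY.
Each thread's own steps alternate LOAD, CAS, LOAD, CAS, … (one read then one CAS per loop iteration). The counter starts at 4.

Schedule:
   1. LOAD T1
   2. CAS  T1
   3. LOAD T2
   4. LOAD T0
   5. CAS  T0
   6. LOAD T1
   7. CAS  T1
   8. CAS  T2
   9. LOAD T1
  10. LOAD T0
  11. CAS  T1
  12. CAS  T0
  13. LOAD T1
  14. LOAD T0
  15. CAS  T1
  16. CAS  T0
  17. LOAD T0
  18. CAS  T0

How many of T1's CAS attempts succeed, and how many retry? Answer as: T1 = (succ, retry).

[1] T1.load  rd  (counter 4, T1.r 4)
[2] T1.cas  hit  (counter 5, T1.r 4)
[3] T2.load  rd  (counter 5, T2.r 5)
[4] T0.load  rd  (counter 5, T0.r 5)
[5] T0.cas  hit  (counter 6, T0.r 5)
[6] T1.load  rd  (counter 6, T1.r 6)
[7] T1.cas  hit  (counter 7, T1.r 6)
[8] T2.cas  miss  (counter 7, T2.r 5)
[9] T1.load  rd  (counter 7, T1.r 7)
[10] T0.load  rd  (counter 7, T0.r 7)
[11] T1.cas  hit  (counter 8, T1.r 7)
[12] T0.cas  miss  (counter 8, T0.r 7)
[13] T1.load  rd  (counter 8, T1.r 8)
[14] T0.load  rd  (counter 8, T0.r 8)
[15] T1.cas  hit  (counter 9, T1.r 8)
[16] T0.cas  miss  (counter 9, T0.r 8)
[17] T0.load  rd  (counter 9, T0.r 9)
[18] T0.cas  hit  (counter 10, T0.r 9)

T1 = (4, 0)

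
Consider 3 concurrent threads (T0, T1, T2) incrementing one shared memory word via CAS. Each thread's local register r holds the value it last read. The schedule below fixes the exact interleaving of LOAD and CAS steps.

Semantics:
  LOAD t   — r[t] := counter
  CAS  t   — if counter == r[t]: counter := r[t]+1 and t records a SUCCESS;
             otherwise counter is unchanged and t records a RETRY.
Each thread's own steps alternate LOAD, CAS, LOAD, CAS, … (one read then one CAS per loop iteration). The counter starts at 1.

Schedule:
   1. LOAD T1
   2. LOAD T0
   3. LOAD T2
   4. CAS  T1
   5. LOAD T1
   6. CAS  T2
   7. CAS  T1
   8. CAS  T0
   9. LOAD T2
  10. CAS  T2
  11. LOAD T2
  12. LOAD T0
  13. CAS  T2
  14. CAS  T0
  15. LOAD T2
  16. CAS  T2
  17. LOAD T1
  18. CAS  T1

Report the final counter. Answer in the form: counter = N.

   1) LOAD T1:  M=1  r_T1=1
   2) LOAD T0:  M=1  r_T0=1
   3) LOAD T2:  M=1  r_T2=1
   4) CAS  T1:  M=2  r_T1=1 ✓
   5) LOAD T1:  M=2  r_T1=2
   6) CAS  T2:  M=2  r_T2=1 ✗
   7) CAS  T1:  M=3  r_T1=2 ✓
   8) CAS  T0:  M=3  r_T0=1 ✗
   9) LOAD T2:  M=3  r_T2=3
  10) CAS  T2:  M=4  r_T2=3 ✓
  11) LOAD T2:  M=4  r_T2=4
  12) LOAD T0:  M=4  r_T0=4
  13) CAS  T2:  M=5  r_T2=4 ✓
  14) CAS  T0:  M=5  r_T0=4 ✗
  15) LOAD T2:  M=5  r_T2=5
  16) CAS  T2:  M=6  r_T2=5 ✓
  17) LOAD T1:  M=6  r_T1=6
  18) CAS  T1:  M=7  r_T1=6 ✓

counter = 7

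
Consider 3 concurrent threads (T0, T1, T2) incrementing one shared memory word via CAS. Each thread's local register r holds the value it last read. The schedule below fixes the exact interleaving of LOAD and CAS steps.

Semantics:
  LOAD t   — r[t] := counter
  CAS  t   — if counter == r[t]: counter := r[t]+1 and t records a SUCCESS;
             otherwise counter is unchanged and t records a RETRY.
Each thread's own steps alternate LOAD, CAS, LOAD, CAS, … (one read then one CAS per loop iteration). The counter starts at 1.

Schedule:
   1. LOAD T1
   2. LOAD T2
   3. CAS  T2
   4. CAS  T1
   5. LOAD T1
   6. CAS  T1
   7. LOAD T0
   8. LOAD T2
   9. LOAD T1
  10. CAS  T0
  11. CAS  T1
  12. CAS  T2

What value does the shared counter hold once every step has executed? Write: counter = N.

counter = 4

T1 LOAD — after: cnt=1, r=1 — load
T2 LOAD — after: cnt=1, r=1 — load
T2 CAS — after: cnt=2, r=1 — ok
T1 CAS — after: cnt=2, r=1 — retry
T1 LOAD — after: cnt=2, r=2 — load
T1 CAS — after: cnt=3, r=2 — ok
T0 LOAD — after: cnt=3, r=3 — load
T2 LOAD — after: cnt=3, r=3 — load
T1 LOAD — after: cnt=3, r=3 — load
T0 CAS — after: cnt=4, r=3 — ok
T1 CAS — after: cnt=4, r=3 — retry
T2 CAS — after: cnt=4, r=3 — retry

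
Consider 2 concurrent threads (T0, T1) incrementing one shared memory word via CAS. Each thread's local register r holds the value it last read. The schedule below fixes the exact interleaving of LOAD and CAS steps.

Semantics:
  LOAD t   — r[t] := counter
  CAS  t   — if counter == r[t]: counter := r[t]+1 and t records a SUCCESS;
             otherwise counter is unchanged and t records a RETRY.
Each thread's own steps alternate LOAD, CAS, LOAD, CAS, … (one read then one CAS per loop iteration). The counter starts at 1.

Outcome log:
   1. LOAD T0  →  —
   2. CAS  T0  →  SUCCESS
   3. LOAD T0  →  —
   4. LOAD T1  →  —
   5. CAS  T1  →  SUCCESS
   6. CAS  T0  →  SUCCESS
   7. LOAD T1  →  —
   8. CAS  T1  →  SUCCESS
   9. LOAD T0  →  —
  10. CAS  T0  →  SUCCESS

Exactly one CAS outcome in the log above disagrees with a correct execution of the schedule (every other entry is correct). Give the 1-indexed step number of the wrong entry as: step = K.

step = 6

Reference trace:
step 1: T0 LOAD ⇒ load; ctr=1 reg=1
step 2: T0 CAS ⇒ ok; ctr=2 reg=1
step 3: T0 LOAD ⇒ load; ctr=2 reg=2
step 4: T1 LOAD ⇒ load; ctr=2 reg=2
step 5: T1 CAS ⇒ ok; ctr=3 reg=2
step 6: T0 CAS ⇒ retry; ctr=3 reg=2
step 7: T1 LOAD ⇒ load; ctr=3 reg=3
step 8: T1 CAS ⇒ ok; ctr=4 reg=3
step 9: T0 LOAD ⇒ load; ctr=4 reg=4
step 10: T0 CAS ⇒ ok; ctr=5 reg=4
Flip is step 6.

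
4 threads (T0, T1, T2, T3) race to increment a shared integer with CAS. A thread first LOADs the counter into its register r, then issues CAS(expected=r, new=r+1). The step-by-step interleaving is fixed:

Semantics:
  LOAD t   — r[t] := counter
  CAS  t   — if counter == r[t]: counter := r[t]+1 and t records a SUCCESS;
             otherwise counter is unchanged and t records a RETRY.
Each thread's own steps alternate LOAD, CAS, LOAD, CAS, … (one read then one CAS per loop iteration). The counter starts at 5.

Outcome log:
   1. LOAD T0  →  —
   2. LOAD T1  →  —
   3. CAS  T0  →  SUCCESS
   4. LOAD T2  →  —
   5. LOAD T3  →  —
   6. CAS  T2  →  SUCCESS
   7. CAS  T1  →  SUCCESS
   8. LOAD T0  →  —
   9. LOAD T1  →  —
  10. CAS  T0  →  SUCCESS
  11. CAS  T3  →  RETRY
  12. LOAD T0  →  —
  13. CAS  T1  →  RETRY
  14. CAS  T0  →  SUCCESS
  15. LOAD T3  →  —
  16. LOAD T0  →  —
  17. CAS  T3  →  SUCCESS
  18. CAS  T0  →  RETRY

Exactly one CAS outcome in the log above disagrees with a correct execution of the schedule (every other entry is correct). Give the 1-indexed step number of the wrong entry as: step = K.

Reference trace:
   1) LOAD T0:  M=5  r_T0=5
   2) LOAD T1:  M=5  r_T1=5
   3) CAS  T0:  M=6  r_T0=5 ✓
   4) LOAD T2:  M=6  r_T2=6
   5) LOAD T3:  M=6  r_T3=6
   6) CAS  T2:  M=7  r_T2=6 ✓
   7) CAS  T1:  M=7  r_T1=5 ✗
   8) LOAD T0:  M=7  r_T0=7
   9) LOAD T1:  M=7  r_T1=7
  10) CAS  T0:  M=8  r_T0=7 ✓
  11) CAS  T3:  M=8  r_T3=6 ✗
  12) LOAD T0:  M=8  r_T0=8
  13) CAS  T1:  M=8  r_T1=7 ✗
  14) CAS  T0:  M=9  r_T0=8 ✓
  15) LOAD T3:  M=9  r_T3=9
  16) LOAD T0:  M=9  r_T0=9
  17) CAS  T3:  M=10  r_T3=9 ✓
  18) CAS  T0:  M=10  r_T0=9 ✗
Flip is step 7.

step = 7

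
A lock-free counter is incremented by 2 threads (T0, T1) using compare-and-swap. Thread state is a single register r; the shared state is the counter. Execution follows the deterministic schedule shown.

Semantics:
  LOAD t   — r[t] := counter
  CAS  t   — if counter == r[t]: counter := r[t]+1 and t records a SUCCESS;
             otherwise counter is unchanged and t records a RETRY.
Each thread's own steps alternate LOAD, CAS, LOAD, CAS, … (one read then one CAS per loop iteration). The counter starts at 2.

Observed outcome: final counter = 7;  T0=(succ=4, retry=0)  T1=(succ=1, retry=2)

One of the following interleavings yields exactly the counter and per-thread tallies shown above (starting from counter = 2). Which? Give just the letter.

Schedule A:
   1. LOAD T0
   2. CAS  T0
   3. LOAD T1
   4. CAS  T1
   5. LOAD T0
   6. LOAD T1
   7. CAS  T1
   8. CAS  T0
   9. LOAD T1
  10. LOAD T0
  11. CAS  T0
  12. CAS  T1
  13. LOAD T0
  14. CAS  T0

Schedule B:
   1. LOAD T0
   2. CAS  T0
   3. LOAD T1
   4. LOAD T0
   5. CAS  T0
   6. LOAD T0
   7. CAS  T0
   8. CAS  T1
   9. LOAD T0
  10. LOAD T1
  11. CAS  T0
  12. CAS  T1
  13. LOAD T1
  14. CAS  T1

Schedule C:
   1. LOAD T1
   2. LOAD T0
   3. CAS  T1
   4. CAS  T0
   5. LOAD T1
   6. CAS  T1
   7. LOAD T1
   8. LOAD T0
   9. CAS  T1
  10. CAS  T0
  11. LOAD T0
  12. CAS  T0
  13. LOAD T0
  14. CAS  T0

Tracing schedule B:
#1 T0 reads 2
#2 T0 CAS(2→3) writes; counter now 3
#3 T1 reads 3
#4 T0 reads 3
#5 T0 CAS(3→4) writes; counter now 4
#6 T0 reads 4
#7 T0 CAS(4→5) writes; counter now 5
#8 T1 CAS(3→4) fails; counter now 5
#9 T0 reads 5
#10 T1 reads 5
#11 T0 CAS(5→6) writes; counter now 6
#12 T1 CAS(5→6) fails; counter now 6
#13 T1 reads 6
#14 T1 CAS(6→7) writes; counter now 7

B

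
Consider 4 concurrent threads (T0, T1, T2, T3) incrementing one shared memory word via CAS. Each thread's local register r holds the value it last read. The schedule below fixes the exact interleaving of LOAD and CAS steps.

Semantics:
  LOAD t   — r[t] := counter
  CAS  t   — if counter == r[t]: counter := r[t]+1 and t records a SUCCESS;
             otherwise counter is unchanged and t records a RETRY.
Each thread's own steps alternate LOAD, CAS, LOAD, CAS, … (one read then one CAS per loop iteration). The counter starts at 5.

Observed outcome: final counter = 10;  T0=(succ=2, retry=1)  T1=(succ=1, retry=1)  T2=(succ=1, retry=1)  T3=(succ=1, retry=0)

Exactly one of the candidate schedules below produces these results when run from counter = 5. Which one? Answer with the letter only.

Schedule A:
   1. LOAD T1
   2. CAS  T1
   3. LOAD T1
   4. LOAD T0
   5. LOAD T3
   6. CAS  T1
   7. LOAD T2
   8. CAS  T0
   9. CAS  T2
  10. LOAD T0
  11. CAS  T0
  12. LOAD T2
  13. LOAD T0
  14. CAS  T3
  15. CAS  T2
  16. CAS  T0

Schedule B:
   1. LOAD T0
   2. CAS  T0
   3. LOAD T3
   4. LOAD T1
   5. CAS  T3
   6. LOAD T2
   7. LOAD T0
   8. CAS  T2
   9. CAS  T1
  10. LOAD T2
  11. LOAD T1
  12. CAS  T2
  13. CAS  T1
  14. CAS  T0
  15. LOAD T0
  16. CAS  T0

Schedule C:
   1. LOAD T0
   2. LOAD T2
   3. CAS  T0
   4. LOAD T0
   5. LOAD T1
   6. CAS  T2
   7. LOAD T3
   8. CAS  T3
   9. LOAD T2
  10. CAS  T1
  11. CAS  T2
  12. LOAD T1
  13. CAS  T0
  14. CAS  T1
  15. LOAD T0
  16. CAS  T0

C

Run C:
1. LOAD T0 → mem=5 r[T0]=5 [LOAD]
2. LOAD T2 → mem=5 r[T2]=5 [LOAD]
3. CAS T0 → mem=6 r[T0]=5 [OK]
4. LOAD T0 → mem=6 r[T0]=6 [LOAD]
5. LOAD T1 → mem=6 r[T1]=6 [LOAD]
6. CAS T2 → mem=6 r[T2]=5 [RETRY]
7. LOAD T3 → mem=6 r[T3]=6 [LOAD]
8. CAS T3 → mem=7 r[T3]=6 [OK]
9. LOAD T2 → mem=7 r[T2]=7 [LOAD]
10. CAS T1 → mem=7 r[T1]=6 [RETRY]
11. CAS T2 → mem=8 r[T2]=7 [OK]
12. LOAD T1 → mem=8 r[T1]=8 [LOAD]
13. CAS T0 → mem=8 r[T0]=6 [RETRY]
14. CAS T1 → mem=9 r[T1]=8 [OK]
15. LOAD T0 → mem=9 r[T0]=9 [LOAD]
16. CAS T0 → mem=10 r[T0]=9 [OK]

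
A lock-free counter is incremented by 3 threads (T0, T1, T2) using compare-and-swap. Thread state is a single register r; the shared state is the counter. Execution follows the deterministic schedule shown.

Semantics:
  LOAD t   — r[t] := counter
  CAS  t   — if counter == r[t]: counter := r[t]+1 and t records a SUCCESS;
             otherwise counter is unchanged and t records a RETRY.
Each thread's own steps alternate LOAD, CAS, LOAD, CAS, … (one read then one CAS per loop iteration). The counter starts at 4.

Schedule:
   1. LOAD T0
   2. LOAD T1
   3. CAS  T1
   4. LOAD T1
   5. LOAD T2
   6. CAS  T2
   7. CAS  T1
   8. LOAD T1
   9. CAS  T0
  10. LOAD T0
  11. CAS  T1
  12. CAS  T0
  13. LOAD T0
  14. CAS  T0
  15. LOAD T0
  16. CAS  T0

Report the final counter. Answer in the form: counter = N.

counter = 9

   1) LOAD T0:  M=4  r_T0=4
   2) LOAD T1:  M=4  r_T1=4
   3) CAS  T1:  M=5  r_T1=4 ✓
   4) LOAD T1:  M=5  r_T1=5
   5) LOAD T2:  M=5  r_T2=5
   6) CAS  T2:  M=6  r_T2=5 ✓
   7) CAS  T1:  M=6  r_T1=5 ✗
   8) LOAD T1:  M=6  r_T1=6
   9) CAS  T0:  M=6  r_T0=4 ✗
  10) LOAD T0:  M=6  r_T0=6
  11) CAS  T1:  M=7  r_T1=6 ✓
  12) CAS  T0:  M=7  r_T0=6 ✗
  13) LOAD T0:  M=7  r_T0=7
  14) CAS  T0:  M=8  r_T0=7 ✓
  15) LOAD T0:  M=8  r_T0=8
  16) CAS  T0:  M=9  r_T0=8 ✓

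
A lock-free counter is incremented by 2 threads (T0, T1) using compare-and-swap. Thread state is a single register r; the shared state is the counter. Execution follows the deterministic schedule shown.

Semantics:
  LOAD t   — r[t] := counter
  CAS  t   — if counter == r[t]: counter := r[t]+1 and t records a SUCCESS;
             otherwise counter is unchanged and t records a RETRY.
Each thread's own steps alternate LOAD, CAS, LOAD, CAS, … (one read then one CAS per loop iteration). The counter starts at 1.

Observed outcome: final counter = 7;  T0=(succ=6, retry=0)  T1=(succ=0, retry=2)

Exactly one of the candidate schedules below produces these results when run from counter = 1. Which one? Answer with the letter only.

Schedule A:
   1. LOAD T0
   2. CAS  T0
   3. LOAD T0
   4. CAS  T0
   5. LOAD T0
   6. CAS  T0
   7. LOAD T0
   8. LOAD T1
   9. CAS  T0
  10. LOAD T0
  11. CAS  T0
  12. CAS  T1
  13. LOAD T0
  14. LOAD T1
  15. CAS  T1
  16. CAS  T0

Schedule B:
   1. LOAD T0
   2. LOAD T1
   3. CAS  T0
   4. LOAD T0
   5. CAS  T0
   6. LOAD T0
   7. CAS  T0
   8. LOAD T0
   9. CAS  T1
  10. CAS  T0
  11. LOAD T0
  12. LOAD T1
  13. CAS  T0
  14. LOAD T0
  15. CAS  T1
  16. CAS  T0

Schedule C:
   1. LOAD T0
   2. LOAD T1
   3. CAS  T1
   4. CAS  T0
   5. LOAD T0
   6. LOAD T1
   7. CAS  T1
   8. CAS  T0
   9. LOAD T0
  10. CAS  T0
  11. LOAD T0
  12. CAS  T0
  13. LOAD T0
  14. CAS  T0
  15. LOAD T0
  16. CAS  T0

Run B:
1. LOAD T0 → mem=1 r[T0]=1 [LOAD]
2. LOAD T1 → mem=1 r[T1]=1 [LOAD]
3. CAS T0 → mem=2 r[T0]=1 [OK]
4. LOAD T0 → mem=2 r[T0]=2 [LOAD]
5. CAS T0 → mem=3 r[T0]=2 [OK]
6. LOAD T0 → mem=3 r[T0]=3 [LOAD]
7. CAS T0 → mem=4 r[T0]=3 [OK]
8. LOAD T0 → mem=4 r[T0]=4 [LOAD]
9. CAS T1 → mem=4 r[T1]=1 [RETRY]
10. CAS T0 → mem=5 r[T0]=4 [OK]
11. LOAD T0 → mem=5 r[T0]=5 [LOAD]
12. LOAD T1 → mem=5 r[T1]=5 [LOAD]
13. CAS T0 → mem=6 r[T0]=5 [OK]
14. LOAD T0 → mem=6 r[T0]=6 [LOAD]
15. CAS T1 → mem=6 r[T1]=5 [RETRY]
16. CAS T0 → mem=7 r[T0]=6 [OK]

B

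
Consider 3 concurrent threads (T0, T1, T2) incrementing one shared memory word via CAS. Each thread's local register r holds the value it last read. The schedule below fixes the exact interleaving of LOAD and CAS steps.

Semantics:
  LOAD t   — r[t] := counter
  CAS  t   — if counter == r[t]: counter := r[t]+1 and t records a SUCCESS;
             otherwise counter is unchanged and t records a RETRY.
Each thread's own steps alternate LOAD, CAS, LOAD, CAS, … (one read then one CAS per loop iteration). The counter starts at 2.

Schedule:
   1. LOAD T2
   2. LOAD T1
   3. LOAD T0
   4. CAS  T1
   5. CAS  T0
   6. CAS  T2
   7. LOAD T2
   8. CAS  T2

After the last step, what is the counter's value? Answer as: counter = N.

counter = 4

#1 T2 reads 2
#2 T1 reads 2
#3 T0 reads 2
#4 T1 CAS(2→3) writes; counter now 3
#5 T0 CAS(2→3) fails; counter now 3
#6 T2 CAS(2→3) fails; counter now 3
#7 T2 reads 3
#8 T2 CAS(3→4) writes; counter now 4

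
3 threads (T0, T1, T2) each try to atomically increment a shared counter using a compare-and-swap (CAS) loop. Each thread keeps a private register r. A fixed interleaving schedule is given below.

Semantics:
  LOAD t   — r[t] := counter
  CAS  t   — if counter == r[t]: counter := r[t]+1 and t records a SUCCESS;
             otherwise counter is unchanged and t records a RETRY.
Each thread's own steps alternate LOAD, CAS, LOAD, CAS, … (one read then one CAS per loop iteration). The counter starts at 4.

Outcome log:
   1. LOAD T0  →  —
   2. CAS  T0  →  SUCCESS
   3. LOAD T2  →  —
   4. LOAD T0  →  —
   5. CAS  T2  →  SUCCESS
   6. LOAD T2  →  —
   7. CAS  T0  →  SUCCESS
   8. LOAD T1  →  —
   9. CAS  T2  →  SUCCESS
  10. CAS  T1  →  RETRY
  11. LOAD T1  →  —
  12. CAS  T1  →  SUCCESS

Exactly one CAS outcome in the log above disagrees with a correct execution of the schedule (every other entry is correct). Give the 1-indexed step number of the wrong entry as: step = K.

Correct run:
[1] T0.load  rd  (counter 4, T0.r 4)
[2] T0.cas  hit  (counter 5, T0.r 4)
[3] T2.load  rd  (counter 5, T2.r 5)
[4] T0.load  rd  (counter 5, T0.r 5)
[5] T2.cas  hit  (counter 6, T2.r 5)
[6] T2.load  rd  (counter 6, T2.r 6)
[7] T0.cas  miss  (counter 6, T0.r 5)
[8] T1.load  rd  (counter 6, T1.r 6)
[9] T2.cas  hit  (counter 7, T2.r 6)
[10] T1.cas  miss  (counter 7, T1.r 6)
[11] T1.load  rd  (counter 7, T1.r 7)
[12] T1.cas  hit  (counter 8, T1.r 7)
Mismatch at 7.

step = 7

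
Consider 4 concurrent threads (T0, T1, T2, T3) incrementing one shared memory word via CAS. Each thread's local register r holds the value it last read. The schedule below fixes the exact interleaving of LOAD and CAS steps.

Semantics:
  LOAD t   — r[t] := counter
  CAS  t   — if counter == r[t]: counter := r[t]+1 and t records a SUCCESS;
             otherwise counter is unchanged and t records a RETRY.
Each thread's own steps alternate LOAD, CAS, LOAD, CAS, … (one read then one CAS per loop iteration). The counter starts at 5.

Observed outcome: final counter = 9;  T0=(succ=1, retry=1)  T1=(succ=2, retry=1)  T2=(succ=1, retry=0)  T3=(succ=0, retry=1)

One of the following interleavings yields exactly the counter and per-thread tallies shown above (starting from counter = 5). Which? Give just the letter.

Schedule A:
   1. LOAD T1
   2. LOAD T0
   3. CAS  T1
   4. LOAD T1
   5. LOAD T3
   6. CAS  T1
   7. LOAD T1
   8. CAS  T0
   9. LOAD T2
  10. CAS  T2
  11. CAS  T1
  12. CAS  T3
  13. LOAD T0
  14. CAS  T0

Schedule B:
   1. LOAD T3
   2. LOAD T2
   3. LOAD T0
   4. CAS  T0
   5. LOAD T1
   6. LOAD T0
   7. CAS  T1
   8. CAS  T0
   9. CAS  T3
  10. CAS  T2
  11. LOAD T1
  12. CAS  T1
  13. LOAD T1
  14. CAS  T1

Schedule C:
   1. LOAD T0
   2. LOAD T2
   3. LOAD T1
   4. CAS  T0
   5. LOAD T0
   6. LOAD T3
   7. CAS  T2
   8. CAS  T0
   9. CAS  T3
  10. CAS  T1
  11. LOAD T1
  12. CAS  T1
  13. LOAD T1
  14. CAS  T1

Simulating candidate A:
#1 T1 reads 5
#2 T0 reads 5
#3 T1 CAS(5→6) writes; counter now 6
#4 T1 reads 6
#5 T3 reads 6
#6 T1 CAS(6→7) writes; counter now 7
#7 T1 reads 7
#8 T0 CAS(5→6) fails; counter now 7
#9 T2 reads 7
#10 T2 CAS(7→8) writes; counter now 8
#11 T1 CAS(7→8) fails; counter now 8
#12 T3 CAS(6→7) fails; counter now 8
#13 T0 reads 8
#14 T0 CAS(8→9) writes; counter now 9

A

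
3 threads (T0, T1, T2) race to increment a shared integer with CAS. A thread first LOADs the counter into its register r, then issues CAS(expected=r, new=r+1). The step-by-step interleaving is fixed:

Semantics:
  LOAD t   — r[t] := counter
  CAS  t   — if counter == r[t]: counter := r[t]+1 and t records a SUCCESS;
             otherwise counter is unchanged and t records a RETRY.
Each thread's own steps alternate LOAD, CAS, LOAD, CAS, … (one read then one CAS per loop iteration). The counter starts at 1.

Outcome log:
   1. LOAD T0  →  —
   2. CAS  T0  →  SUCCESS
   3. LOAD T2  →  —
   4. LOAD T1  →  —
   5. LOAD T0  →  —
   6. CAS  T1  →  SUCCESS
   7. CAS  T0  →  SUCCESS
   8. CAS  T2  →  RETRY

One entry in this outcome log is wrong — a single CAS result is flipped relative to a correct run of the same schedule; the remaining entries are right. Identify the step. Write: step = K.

Re-executing:
step 1: T0 LOAD ⇒ load; ctr=1 reg=1
step 2: T0 CAS ⇒ ok; ctr=2 reg=1
step 3: T2 LOAD ⇒ load; ctr=2 reg=2
step 4: T1 LOAD ⇒ load; ctr=2 reg=2
step 5: T0 LOAD ⇒ load; ctr=2 reg=2
step 6: T1 CAS ⇒ ok; ctr=3 reg=2
step 7: T0 CAS ⇒ retry; ctr=3 reg=2
step 8: T2 CAS ⇒ retry; ctr=3 reg=2
Flip is step 7.

step = 7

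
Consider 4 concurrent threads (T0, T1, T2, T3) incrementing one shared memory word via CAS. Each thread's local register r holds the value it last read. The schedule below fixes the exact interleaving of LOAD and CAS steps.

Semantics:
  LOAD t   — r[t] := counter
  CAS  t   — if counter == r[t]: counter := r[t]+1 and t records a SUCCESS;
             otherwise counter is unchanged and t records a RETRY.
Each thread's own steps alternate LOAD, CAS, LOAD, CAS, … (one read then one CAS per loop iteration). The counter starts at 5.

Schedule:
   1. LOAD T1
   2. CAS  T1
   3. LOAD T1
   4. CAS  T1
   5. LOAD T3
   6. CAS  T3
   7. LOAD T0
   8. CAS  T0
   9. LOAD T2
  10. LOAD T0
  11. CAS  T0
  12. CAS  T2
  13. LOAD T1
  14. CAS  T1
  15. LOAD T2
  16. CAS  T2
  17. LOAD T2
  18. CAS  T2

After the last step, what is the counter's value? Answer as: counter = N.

counter = 13

#1 T1 reads 5
#2 T1 CAS(5→6) writes; counter now 6
#3 T1 reads 6
#4 T1 CAS(6→7) writes; counter now 7
#5 T3 reads 7
#6 T3 CAS(7→8) writes; counter now 8
#7 T0 reads 8
#8 T0 CAS(8→9) writes; counter now 9
#9 T2 reads 9
#10 T0 reads 9
#11 T0 CAS(9→10) writes; counter now 10
#12 T2 CAS(9→10) fails; counter now 10
#13 T1 reads 10
#14 T1 CAS(10→11) writes; counter now 11
#15 T2 reads 11
#16 T2 CAS(11→12) writes; counter now 12
#17 T2 reads 12
#18 T2 CAS(12→13) writes; counter now 13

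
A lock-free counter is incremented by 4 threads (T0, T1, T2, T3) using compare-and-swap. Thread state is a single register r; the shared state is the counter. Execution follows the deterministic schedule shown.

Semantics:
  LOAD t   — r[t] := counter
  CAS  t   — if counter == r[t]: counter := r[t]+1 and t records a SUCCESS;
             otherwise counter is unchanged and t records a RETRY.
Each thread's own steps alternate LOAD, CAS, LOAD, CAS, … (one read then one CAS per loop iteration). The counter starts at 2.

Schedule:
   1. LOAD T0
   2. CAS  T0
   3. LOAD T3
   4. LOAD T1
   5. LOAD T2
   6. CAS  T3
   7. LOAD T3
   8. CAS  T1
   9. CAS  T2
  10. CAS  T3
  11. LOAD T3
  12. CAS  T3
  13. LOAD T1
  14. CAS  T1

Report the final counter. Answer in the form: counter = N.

counter = 7

[1] T0.load  rd  (counter 2, T0.r 2)
[2] T0.cas  hit  (counter 3, T0.r 2)
[3] T3.load  rd  (counter 3, T3.r 3)
[4] T1.load  rd  (counter 3, T1.r 3)
[5] T2.load  rd  (counter 3, T2.r 3)
[6] T3.cas  hit  (counter 4, T3.r 3)
[7] T3.load  rd  (counter 4, T3.r 4)
[8] T1.cas  miss  (counter 4, T1.r 3)
[9] T2.cas  miss  (counter 4, T2.r 3)
[10] T3.cas  hit  (counter 5, T3.r 4)
[11] T3.load  rd  (counter 5, T3.r 5)
[12] T3.cas  hit  (counter 6, T3.r 5)
[13] T1.load  rd  (counter 6, T1.r 6)
[14] T1.cas  hit  (counter 7, T1.r 6)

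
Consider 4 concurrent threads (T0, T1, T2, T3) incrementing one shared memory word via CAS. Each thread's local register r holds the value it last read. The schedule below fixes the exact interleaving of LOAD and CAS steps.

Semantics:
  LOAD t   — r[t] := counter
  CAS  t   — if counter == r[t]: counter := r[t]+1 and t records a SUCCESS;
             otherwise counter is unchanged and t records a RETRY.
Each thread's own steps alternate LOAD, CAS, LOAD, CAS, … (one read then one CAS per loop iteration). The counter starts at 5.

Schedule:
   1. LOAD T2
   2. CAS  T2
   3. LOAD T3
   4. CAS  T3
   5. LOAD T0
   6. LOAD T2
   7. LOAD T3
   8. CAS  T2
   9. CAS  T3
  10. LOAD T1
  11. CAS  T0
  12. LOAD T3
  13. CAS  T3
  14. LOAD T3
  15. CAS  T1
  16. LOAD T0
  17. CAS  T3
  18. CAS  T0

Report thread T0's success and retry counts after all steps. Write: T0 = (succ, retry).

T0 = (0, 2)

1. LOAD T2 → mem=5 r[T2]=5 [LOAD]
2. CAS T2 → mem=6 r[T2]=5 [OK]
3. LOAD T3 → mem=6 r[T3]=6 [LOAD]
4. CAS T3 → mem=7 r[T3]=6 [OK]
5. LOAD T0 → mem=7 r[T0]=7 [LOAD]
6. LOAD T2 → mem=7 r[T2]=7 [LOAD]
7. LOAD T3 → mem=7 r[T3]=7 [LOAD]
8. CAS T2 → mem=8 r[T2]=7 [OK]
9. CAS T3 → mem=8 r[T3]=7 [RETRY]
10. LOAD T1 → mem=8 r[T1]=8 [LOAD]
11. CAS T0 → mem=8 r[T0]=7 [RETRY]
12. LOAD T3 → mem=8 r[T3]=8 [LOAD]
13. CAS T3 → mem=9 r[T3]=8 [OK]
14. LOAD T3 → mem=9 r[T3]=9 [LOAD]
15. CAS T1 → mem=9 r[T1]=8 [RETRY]
16. LOAD T0 → mem=9 r[T0]=9 [LOAD]
17. CAS T3 → mem=10 r[T3]=9 [OK]
18. CAS T0 → mem=10 r[T0]=9 [RETRY]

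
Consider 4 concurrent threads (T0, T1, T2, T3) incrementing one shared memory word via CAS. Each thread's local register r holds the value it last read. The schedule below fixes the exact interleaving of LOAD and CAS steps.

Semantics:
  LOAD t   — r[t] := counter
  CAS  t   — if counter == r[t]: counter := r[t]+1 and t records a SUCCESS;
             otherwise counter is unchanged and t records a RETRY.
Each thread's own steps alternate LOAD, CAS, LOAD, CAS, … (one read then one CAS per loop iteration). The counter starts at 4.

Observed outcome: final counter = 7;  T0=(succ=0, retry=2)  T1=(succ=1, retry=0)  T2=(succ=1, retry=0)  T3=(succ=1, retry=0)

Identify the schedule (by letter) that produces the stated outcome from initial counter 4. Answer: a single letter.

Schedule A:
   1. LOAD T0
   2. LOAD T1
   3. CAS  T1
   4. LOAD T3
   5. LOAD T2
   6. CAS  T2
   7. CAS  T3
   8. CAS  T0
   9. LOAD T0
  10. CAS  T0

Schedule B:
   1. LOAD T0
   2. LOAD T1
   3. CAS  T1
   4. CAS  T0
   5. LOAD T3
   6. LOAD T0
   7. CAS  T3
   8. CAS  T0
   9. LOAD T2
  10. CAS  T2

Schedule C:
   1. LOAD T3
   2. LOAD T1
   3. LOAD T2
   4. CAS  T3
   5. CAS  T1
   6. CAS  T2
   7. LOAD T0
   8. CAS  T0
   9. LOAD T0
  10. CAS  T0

Run B:
[1] T0.load  rd  (counter 4, T0.r 4)
[2] T1.load  rd  (counter 4, T1.r 4)
[3] T1.cas  hit  (counter 5, T1.r 4)
[4] T0.cas  miss  (counter 5, T0.r 4)
[5] T3.load  rd  (counter 5, T3.r 5)
[6] T0.load  rd  (counter 5, T0.r 5)
[7] T3.cas  hit  (counter 6, T3.r 5)
[8] T0.cas  miss  (counter 6, T0.r 5)
[9] T2.load  rd  (counter 6, T2.r 6)
[10] T2.cas  hit  (counter 7, T2.r 6)

B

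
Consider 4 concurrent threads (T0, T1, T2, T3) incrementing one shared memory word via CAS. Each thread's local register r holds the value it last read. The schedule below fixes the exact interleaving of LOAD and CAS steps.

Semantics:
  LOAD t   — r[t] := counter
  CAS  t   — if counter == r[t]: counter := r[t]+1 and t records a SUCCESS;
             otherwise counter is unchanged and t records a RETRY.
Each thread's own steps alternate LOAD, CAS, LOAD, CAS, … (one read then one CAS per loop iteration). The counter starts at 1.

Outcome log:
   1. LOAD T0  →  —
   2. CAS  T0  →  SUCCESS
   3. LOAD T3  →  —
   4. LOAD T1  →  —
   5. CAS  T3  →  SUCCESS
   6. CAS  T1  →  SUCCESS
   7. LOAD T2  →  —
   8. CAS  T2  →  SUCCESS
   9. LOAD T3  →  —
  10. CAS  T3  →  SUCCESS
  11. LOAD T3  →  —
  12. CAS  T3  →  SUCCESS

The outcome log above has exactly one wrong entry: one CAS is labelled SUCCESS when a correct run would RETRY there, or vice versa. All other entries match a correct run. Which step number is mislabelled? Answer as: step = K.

Reference trace:
   1) LOAD T0:  M=1  r_T0=1
   2) CAS  T0:  M=2  r_T0=1 ✓
   3) LOAD T3:  M=2  r_T3=2
   4) LOAD T1:  M=2  r_T1=2
   5) CAS  T3:  M=3  r_T3=2 ✓
   6) CAS  T1:  M=3  r_T1=2 ✗
   7) LOAD T2:  M=3  r_T2=3
   8) CAS  T2:  M=4  r_T2=3 ✓
   9) LOAD T3:  M=4  r_T3=4
  10) CAS  T3:  M=5  r_T3=4 ✓
  11) LOAD T3:  M=5  r_T3=5
  12) CAS  T3:  M=6  r_T3=5 ✓
Mismatch at 6.

step = 6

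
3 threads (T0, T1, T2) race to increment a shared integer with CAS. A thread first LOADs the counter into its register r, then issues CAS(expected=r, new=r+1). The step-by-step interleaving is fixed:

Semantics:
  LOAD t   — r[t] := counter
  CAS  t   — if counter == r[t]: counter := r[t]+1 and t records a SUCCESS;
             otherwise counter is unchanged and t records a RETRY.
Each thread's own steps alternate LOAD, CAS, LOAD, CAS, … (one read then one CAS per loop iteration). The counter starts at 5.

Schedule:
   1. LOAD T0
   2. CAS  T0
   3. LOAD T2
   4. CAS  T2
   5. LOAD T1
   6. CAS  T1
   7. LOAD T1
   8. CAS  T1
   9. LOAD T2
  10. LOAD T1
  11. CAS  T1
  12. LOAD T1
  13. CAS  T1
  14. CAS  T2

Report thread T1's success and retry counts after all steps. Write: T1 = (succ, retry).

T1 = (4, 0)

step 1: T0 LOAD ⇒ load; ctr=5 reg=5
step 2: T0 CAS ⇒ ok; ctr=6 reg=5
step 3: T2 LOAD ⇒ load; ctr=6 reg=6
step 4: T2 CAS ⇒ ok; ctr=7 reg=6
step 5: T1 LOAD ⇒ load; ctr=7 reg=7
step 6: T1 CAS ⇒ ok; ctr=8 reg=7
step 7: T1 LOAD ⇒ load; ctr=8 reg=8
step 8: T1 CAS ⇒ ok; ctr=9 reg=8
step 9: T2 LOAD ⇒ load; ctr=9 reg=9
step 10: T1 LOAD ⇒ load; ctr=9 reg=9
step 11: T1 CAS ⇒ ok; ctr=10 reg=9
step 12: T1 LOAD ⇒ load; ctr=10 reg=10
step 13: T1 CAS ⇒ ok; ctr=11 reg=10
step 14: T2 CAS ⇒ retry; ctr=11 reg=9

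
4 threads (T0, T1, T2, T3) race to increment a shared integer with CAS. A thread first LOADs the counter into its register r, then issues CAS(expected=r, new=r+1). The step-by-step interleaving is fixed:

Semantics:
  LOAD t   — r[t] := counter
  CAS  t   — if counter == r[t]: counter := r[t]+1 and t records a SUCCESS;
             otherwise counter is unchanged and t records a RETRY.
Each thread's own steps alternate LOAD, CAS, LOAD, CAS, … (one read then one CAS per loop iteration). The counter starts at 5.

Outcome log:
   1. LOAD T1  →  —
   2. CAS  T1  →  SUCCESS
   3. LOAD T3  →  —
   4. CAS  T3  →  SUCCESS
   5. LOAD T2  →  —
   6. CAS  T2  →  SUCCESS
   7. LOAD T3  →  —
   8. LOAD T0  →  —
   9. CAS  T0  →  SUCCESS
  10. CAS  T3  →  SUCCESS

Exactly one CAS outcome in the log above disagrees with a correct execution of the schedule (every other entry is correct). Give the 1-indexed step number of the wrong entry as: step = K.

Re-executing:
T1 LOAD — after: cnt=5, r=5 — load
T1 CAS — after: cnt=6, r=5 — ok
T3 LOAD — after: cnt=6, r=6 — load
T3 CAS — after: cnt=7, r=6 — ok
T2 LOAD — after: cnt=7, r=7 — load
T2 CAS — after: cnt=8, r=7 — ok
T3 LOAD — after: cnt=8, r=8 — load
T0 LOAD — after: cnt=8, r=8 — load
T0 CAS — after: cnt=9, r=8 — ok
T3 CAS — after: cnt=9, r=8 — retry
Log disagrees first at step 10.

step = 10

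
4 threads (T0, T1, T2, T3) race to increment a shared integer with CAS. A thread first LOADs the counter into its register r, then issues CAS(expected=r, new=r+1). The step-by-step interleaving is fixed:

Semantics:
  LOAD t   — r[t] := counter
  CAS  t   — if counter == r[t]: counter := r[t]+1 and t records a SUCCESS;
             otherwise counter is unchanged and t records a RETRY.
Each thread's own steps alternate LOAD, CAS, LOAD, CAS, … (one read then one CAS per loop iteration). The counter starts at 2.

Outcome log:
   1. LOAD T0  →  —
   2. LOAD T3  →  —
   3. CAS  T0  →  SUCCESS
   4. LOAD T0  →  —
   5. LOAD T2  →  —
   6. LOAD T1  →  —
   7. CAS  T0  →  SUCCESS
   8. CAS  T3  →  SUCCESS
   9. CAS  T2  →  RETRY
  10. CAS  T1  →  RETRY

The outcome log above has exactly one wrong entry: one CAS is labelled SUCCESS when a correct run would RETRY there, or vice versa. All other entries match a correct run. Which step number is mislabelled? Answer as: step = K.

step = 8

Reference trace:
1. LOAD T0 → mem=2 r[T0]=2 [LOAD]
2. LOAD T3 → mem=2 r[T3]=2 [LOAD]
3. CAS T0 → mem=3 r[T0]=2 [OK]
4. LOAD T0 → mem=3 r[T0]=3 [LOAD]
5. LOAD T2 → mem=3 r[T2]=3 [LOAD]
6. LOAD T1 → mem=3 r[T1]=3 [LOAD]
7. CAS T0 → mem=4 r[T0]=3 [OK]
8. CAS T3 → mem=4 r[T3]=2 [RETRY]
9. CAS T2 → mem=4 r[T2]=3 [RETRY]
10. CAS T1 → mem=4 r[T1]=3 [RETRY]
Log disagrees first at step 8.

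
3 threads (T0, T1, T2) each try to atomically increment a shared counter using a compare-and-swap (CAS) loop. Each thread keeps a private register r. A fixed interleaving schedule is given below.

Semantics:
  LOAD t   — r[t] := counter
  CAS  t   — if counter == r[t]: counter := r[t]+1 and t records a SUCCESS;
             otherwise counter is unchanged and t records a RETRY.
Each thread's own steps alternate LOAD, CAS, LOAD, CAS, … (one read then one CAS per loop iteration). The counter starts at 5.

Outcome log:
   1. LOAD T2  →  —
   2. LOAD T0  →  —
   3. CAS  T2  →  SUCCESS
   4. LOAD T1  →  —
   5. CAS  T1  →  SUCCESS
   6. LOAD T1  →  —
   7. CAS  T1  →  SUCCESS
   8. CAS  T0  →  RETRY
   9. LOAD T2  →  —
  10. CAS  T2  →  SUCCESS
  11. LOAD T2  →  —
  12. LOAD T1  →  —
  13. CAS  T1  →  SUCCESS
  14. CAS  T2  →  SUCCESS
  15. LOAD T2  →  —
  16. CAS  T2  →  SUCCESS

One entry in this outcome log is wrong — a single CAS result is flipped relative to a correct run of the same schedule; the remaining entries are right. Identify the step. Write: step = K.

step = 14

Correct run:
   1) LOAD T2:  M=5  r_T2=5
   2) LOAD T0:  M=5  r_T0=5
   3) CAS  T2:  M=6  r_T2=5 ✓
   4) LOAD T1:  M=6  r_T1=6
   5) CAS  T1:  M=7  r_T1=6 ✓
   6) LOAD T1:  M=7  r_T1=7
   7) CAS  T1:  M=8  r_T1=7 ✓
   8) CAS  T0:  M=8  r_T0=5 ✗
   9) LOAD T2:  M=8  r_T2=8
  10) CAS  T2:  M=9  r_T2=8 ✓
  11) LOAD T2:  M=9  r_T2=9
  12) LOAD T1:  M=9  r_T1=9
  13) CAS  T1:  M=10  r_T1=9 ✓
  14) CAS  T2:  M=10  r_T2=9 ✗
  15) LOAD T2:  M=10  r_T2=10
  16) CAS  T2:  M=11  r_T2=10 ✓
Log disagrees first at step 14.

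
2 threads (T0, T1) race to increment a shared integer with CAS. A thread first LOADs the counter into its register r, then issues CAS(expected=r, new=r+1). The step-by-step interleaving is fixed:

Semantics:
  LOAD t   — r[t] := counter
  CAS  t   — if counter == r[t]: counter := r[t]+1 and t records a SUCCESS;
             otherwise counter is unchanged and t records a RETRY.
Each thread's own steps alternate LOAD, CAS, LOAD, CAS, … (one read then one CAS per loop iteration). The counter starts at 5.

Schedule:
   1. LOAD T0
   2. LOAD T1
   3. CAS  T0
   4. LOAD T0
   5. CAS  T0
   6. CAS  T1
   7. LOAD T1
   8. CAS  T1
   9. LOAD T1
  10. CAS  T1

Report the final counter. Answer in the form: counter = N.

counter = 9

1. LOAD T0 → mem=5 r[T0]=5 [LOAD]
2. LOAD T1 → mem=5 r[T1]=5 [LOAD]
3. CAS T0 → mem=6 r[T0]=5 [OK]
4. LOAD T0 → mem=6 r[T0]=6 [LOAD]
5. CAS T0 → mem=7 r[T0]=6 [OK]
6. CAS T1 → mem=7 r[T1]=5 [RETRY]
7. LOAD T1 → mem=7 r[T1]=7 [LOAD]
8. CAS T1 → mem=8 r[T1]=7 [OK]
9. LOAD T1 → mem=8 r[T1]=8 [LOAD]
10. CAS T1 → mem=9 r[T1]=8 [OK]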